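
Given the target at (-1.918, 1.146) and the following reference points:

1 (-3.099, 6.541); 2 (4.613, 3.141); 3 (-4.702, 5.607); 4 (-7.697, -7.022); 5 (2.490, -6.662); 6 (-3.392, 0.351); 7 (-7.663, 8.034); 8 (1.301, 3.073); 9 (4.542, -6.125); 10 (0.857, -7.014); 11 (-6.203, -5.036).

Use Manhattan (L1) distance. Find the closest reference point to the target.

Distances from (-1.918, 1.146):
1: 6.576
2: 8.526
3: 7.245
4: 13.947
5: 12.216
6: 2.269
7: 12.633
8: 5.146
9: 13.731
10: 10.935
11: 10.467
Minimum: 6 at 2.269.

6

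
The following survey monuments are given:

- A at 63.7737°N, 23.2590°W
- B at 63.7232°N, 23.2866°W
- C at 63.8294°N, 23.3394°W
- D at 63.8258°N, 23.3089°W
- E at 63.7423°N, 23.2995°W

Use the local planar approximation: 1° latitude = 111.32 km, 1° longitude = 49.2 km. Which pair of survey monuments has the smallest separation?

C and D

Pairwise distances:
A–B: 5.7833 km
A–C: 7.3549 km
A–D: 6.2980 km
A–E: 4.0235 km
B–C: 12.1042 km
B–D: 11.4740 km
B–E: 2.2189 km
C–D: 1.5532 km
C–E: 9.8927 km
D–E: 9.3067 km
Closest pair: C–D at 1.5532 km.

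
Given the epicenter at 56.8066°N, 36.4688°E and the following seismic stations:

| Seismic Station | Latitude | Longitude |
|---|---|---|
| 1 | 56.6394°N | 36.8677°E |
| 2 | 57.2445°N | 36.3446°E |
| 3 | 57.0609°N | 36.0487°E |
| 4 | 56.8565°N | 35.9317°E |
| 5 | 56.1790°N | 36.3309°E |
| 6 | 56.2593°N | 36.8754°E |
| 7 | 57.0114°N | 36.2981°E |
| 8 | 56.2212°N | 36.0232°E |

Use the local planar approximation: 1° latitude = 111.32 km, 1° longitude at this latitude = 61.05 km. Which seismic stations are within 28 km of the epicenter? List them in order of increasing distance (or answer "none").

7

Distances from 56.8066°N, 36.4688°E:
1: 30.6512 km
2: 49.3332 km
3: 38.1989 km
4: 33.2571 km
5: 70.3698 km
6: 65.7882 km
7: 25.0672 km
8: 70.6169 km
Threshold 28 km: 7 (25.0672 km) is within range.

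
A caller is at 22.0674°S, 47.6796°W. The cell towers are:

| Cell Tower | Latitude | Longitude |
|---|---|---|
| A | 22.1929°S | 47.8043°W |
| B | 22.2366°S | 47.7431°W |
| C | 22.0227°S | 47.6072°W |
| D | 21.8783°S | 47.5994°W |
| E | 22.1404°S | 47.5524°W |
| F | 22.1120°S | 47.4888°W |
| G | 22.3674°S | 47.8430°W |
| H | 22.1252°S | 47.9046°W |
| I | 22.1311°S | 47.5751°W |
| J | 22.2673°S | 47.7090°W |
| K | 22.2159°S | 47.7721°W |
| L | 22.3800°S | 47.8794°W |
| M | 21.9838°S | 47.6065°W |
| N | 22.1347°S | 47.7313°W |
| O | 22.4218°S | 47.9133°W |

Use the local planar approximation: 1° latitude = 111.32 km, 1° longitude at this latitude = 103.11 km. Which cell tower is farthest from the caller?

O

Distances from 22.0674°S, 47.6796°W:
A: 18.9869 km
B: 19.9409 km
C: 8.9716 km
D: 22.6166 km
E: 15.4291 km
F: 20.2902 km
G: 37.4053 km
H: 24.0755 km
I: 12.8990 km
J: 22.4584 km
K: 19.0851 km
L: 40.4396 km
M: 11.9758 km
N: 9.1948 km
O: 46.2288 km
Maximum: O at 46.2288 km.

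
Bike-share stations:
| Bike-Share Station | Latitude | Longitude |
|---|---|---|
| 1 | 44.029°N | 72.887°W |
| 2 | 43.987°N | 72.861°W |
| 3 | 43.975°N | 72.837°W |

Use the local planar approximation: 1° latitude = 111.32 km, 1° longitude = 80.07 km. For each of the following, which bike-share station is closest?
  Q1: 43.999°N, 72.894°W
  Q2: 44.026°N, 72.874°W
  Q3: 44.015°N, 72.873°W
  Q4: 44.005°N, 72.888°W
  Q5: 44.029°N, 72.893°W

Q1→2; Q2→1; Q3→1; Q4→1; Q5→1

Q1 at 43.999°N, 72.894°W:
  1: 3.386 km
  2: 2.961 km
  3: 5.288 km
  → nearest: 2 (2.961 km)
Q2 at 44.026°N, 72.874°W:
  1: 1.093 km
  2: 4.465 km
  3: 6.404 km
  → nearest: 1 (1.093 km)
Q3 at 44.015°N, 72.873°W:
  1: 1.920 km
  2: 3.262 km
  3: 5.304 km
  → nearest: 1 (1.920 km)
Q4 at 44.005°N, 72.888°W:
  1: 2.673 km
  2: 2.948 km
  3: 5.275 km
  → nearest: 1 (2.673 km)
Q5 at 44.029°N, 72.893°W:
  1: 0.480 km
  2: 5.331 km
  3: 7.499 km
  → nearest: 1 (0.480 km)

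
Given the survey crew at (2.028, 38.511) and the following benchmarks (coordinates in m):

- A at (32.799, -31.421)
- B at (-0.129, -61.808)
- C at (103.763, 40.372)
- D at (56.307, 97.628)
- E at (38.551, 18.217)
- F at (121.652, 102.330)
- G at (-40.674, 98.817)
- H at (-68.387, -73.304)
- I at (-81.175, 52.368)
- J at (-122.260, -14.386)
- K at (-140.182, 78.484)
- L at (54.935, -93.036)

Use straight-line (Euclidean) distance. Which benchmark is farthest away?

K

Distances from (2.028, 38.511):
A: √((30.771)² + (-69.932)²) = √(946.85444 + 4890.48462) = 76.402 m
B: √((-2.157)² + (-100.319)²) = √(4.65265 + 10063.90176) = 100.342 m
C: √((101.735)² + (1.861)²) = √(10350.01022 + 3.46332) = 101.752 m
D: √((54.279)² + (59.117)²) = √(2946.20984 + 3494.81969) = 80.256 m
E: √((36.523)² + (-20.294)²) = √(1333.92953 + 411.84644) = 41.782 m
F: √((119.624)² + (63.819)²) = √(14309.90138 + 4072.86476) = 135.583 m
G: √((-42.702)² + (60.306)²) = √(1823.46080 + 3636.81364) = 73.894 m
H: √((-70.415)² + (-111.815)²) = √(4958.27223 + 12502.59422) = 132.140 m
I: √((-83.203)² + (13.857)²) = √(6922.73921 + 192.01645) = 84.349 m
J: √((-124.288)² + (-52.897)²) = √(15447.50694 + 2798.09261) = 135.076 m
K: √((-142.210)² + (39.973)²) = √(20223.68410 + 1597.84073) = 147.721 m
L: √((52.907)² + (-131.547)²) = √(2799.15065 + 17304.61321) = 141.788 m
Maximum: K at 147.721 m.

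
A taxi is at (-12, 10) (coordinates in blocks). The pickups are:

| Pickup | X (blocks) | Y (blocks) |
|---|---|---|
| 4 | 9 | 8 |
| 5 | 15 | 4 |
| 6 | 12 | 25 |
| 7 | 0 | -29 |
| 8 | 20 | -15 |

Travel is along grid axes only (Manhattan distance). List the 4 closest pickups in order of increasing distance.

Distances from (-12, 10):
4: |21| + |-2| = 21 + 2 = 23 blocks
5: |27| + |-6| = 27 + 6 = 33 blocks
6: |24| + |15| = 24 + 15 = 39 blocks
7: |12| + |-39| = 12 + 39 = 51 blocks
8: |32| + |-25| = 32 + 25 = 57 blocks
Sorted: 4 (23 blocks) < 5 (33 blocks) < 6 (39 blocks) < 7 (51 blocks) < 8 (57 blocks)

4, 5, 6, 7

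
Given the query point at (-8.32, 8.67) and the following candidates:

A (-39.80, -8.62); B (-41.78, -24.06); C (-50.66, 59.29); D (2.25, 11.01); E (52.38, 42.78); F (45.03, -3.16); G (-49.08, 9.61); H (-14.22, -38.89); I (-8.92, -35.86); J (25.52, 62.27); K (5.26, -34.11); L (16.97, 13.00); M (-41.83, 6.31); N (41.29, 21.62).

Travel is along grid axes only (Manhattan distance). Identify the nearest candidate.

Distances from (-8.32, 8.67):
A: 48.77
B: 66.19
C: 92.96
D: 12.91
E: 94.81
F: 65.18
G: 41.70
H: 53.46
I: 45.13
J: 87.44
K: 56.36
L: 29.62
M: 35.87
N: 62.56
Minimum: D at 12.91.

D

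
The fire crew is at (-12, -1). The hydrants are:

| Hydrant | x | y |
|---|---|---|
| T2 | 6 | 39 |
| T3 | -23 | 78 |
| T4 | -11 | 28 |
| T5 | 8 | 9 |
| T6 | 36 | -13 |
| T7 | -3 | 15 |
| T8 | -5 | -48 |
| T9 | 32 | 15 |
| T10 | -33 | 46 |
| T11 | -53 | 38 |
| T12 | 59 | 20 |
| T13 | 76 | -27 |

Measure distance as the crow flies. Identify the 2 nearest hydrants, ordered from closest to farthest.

T7, T5

Distances from (-12, -1):
T2: 43.9
T3: 79.8
T4: 29.0
T5: 22.4
T6: 49.5
T7: 18.4
T8: 47.5
T9: 46.8
T10: 51.5
T11: 56.6
T12: 74.0
T13: 91.8
Sorted: T7 (18.4) < T5 (22.4) < T4 (29.0) < T2 (43.9) < …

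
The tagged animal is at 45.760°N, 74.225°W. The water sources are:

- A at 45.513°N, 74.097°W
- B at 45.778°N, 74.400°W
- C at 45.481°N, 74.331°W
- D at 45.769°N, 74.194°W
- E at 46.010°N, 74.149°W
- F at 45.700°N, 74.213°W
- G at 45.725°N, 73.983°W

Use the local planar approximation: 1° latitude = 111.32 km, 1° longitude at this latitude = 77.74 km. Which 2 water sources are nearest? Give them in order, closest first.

Distances from 45.760°N, 74.225°W:
A: √((-0.247·111.32)² + (0.128·77.74)²) = √(756.03222 + 99.01683) = 29.241 km
B: √((0.018·111.32)² + (-0.175·77.74)²) = √(4.01505 + 185.08242) = 13.751 km
C: √((-0.279·111.32)² + (-0.106·77.74)²) = √(964.61676 + 67.90485) = 32.133 km
D: √((0.009·111.32)² + (0.031·77.74)²) = √(1.00376 + 5.80781) = 2.610 km
E: √((0.250·111.32)² + (0.076·77.74)²) = √(774.50890 + 34.90730) = 28.450 km
F: √((-0.060·111.32)² + (0.012·77.74)²) = √(44.61171 + 0.87027) = 6.744 km
G: √((-0.035·111.32)² + (0.242·77.74)²) = √(15.18037 + 353.93198) = 19.212 km
Sorted: D (2.610 km) < F (6.744 km) < B (13.751 km) < G (19.212 km) < …

D, F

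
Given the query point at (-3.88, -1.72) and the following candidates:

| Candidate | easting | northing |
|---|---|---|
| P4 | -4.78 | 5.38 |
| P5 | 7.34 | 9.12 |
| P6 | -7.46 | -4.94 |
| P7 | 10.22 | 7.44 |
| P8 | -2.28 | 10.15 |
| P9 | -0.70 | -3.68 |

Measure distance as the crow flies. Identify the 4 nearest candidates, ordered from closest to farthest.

Distances from (-3.88, -1.72):
P4: 7.16
P5: 15.60
P6: 4.82
P7: 16.81
P8: 11.98
P9: 3.74
Sorted: P9 (3.74) < P6 (4.82) < P4 (7.16) < P8 (11.98) < P5 (15.60) < P7 (16.81)

P9, P6, P4, P8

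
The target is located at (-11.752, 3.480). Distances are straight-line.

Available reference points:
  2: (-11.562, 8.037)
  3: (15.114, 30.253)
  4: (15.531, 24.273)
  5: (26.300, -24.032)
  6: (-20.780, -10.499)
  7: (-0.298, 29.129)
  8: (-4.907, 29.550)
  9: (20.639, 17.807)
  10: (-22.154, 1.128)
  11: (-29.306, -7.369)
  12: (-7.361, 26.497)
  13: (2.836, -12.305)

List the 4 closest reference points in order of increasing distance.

Distances from (-11.752, 3.480):
2: 4.561
3: 37.929
4: 34.303
5: 46.956
6: 16.641
7: 28.090
8: 26.954
9: 35.418
10: 10.665
11: 20.636
12: 23.432
13: 21.494
Sorted: 2 (4.561) < 10 (10.665) < 6 (16.641) < 11 (20.636) < 13 (21.494) < 12 (23.432) < …

2, 10, 6, 11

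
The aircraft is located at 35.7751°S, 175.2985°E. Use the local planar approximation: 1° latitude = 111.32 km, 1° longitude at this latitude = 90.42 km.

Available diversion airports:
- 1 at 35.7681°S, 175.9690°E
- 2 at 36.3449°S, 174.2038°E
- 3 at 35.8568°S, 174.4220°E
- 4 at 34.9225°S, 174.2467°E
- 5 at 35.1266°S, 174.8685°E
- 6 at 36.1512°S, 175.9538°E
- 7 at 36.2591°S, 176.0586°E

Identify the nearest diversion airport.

Distances from 35.7751°S, 175.2985°E:
1: √((0.0070·111.32)² + (0.6705·90.42)²) = √(0.607215 + 3675.585840) = 60.6316 km
2: √((-0.5698·111.32)² + (-1.0947·90.42)²) = √(4023.382153 + 9797.589549) = 117.5626 km
3: √((-0.0817·111.32)² + (-0.8765·90.42)²) = √(82.716187 + 6281.058615) = 79.7733 km
4: √((0.8526·111.32)² + (-1.0518·90.42)²) = √(9008.179924 + 9044.724405) = 134.3611 km
5: √((0.6485·111.32)² + (-0.4300·90.42)²) = √(5211.543369 + 1511.701056) = 81.9954 km
6: √((-0.3761·111.32)² + (0.6553·90.42)²) = √(1752.883537 + 3510.826286) = 72.5514 km
7: √((-0.4840·111.32)² + (0.7601·90.42)²) = √(2902.933710 + 4723.571248) = 87.3299 km
Minimum: 1 at 60.6316 km.

1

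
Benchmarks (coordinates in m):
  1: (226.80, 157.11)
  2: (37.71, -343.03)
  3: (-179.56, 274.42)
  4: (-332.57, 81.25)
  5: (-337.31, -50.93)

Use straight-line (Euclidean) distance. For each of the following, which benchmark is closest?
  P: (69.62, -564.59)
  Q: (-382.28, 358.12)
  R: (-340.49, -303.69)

P→2; Q→3; R→5

P at (69.62, -564.59):
  1: √((157.18)² + (721.70)²) = √(24705.5524 + 520850.8900) = 738.62 m
  2: √((-31.91)² + (221.56)²) = √(1018.2481 + 49088.8336) = 223.85 m
  3: √((-249.18)² + (839.01)²) = √(62090.6724 + 703937.7801) = 875.23 m
  4: √((-402.19)² + (645.84)²) = √(161756.7961 + 417109.3056) = 760.83 m
  5: √((-406.93)² + (513.66)²) = √(165592.0249 + 263846.5956) = 655.32 m
  → nearest: 2 (223.85 m)
Q at (-382.28, 358.12):
  1: √((609.08)² + (-201.01)²) = √(370978.4464 + 40405.0201) = 641.39 m
  2: √((419.99)² + (-701.15)²) = √(176391.6001 + 491611.3225) = 817.31 m
  3: √((202.72)² + (-83.70)²) = √(41095.3984 + 7005.6900) = 219.32 m
  4: √((49.71)² + (-276.87)²) = √(2471.0841 + 76656.9969) = 281.30 m
  5: √((44.97)² + (-409.05)²) = √(2022.3009 + 167321.9025) = 411.51 m
  → nearest: 3 (219.32 m)
R at (-340.49, -303.69):
  1: √((567.29)² + (460.80)²) = √(321817.9441 + 212336.6400) = 730.86 m
  2: √((378.20)² + (-39.34)²) = √(143035.2400 + 1547.6356) = 380.24 m
  3: √((160.93)² + (578.11)²) = √(25898.4649 + 334211.1721) = 600.09 m
  4: √((7.92)² + (384.94)²) = √(62.7264 + 148178.8036) = 385.02 m
  5: √((3.18)² + (252.76)²) = √(10.1124 + 63887.6176) = 252.78 m
  → nearest: 5 (252.78 m)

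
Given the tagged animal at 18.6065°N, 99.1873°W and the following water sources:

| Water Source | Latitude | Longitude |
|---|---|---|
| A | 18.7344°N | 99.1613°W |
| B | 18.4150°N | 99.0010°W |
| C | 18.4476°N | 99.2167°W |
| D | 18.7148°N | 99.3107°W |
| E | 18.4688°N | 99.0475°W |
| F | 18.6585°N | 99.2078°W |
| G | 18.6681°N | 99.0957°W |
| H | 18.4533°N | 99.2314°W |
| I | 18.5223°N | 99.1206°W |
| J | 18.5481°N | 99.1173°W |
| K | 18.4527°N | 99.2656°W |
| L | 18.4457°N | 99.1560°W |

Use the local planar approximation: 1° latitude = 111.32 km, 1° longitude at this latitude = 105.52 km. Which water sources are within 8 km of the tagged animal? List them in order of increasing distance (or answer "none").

F

Distances from 18.6065°N, 99.1873°W:
A: √((0.1279·111.32)² + (0.0260·105.52)²) = √(202.715746 + 7.526902) = 14.4997 km
B: √((-0.1915·111.32)² + (0.1863·105.52)²) = √(454.447744 + 386.451747) = 28.9983 km
C: √((-0.1589·111.32)² + (-0.0294·105.52)²) = √(312.891806 + 9.624191) = 17.9587 km
D: √((0.1083·111.32)² + (-0.1234·105.52)²) = √(145.346075 + 169.550816) = 17.7453 km
E: √((-0.1377·111.32)² + (0.1398·105.52)²) = √(234.971006 + 217.612535) = 21.2740 km
F: √((0.0520·111.32)² + (-0.0205·105.52)²) = √(33.508353 + 4.679261) = 6.1796 km
G: √((0.0616·111.32)² + (0.0916·105.52)²) = √(47.022728 + 93.424442) = 11.8510 km
H: √((-0.1532·111.32)² + (-0.0441·105.52)²) = √(290.846556 + 21.654429) = 17.6777 km
I: √((-0.0842·111.32)² + (0.0667·105.52)²) = √(87.855828 + 49.536034) = 11.7214 km
J: √((-0.0584·111.32)² + (0.0700·105.52)²) = √(42.264145 + 54.558905) = 9.8399 km
K: √((-0.1538·111.32)² + (-0.0783·105.52)²) = √(293.129189 + 68.264213) = 19.0103 km
L: √((-0.1608·111.32)² + (0.0313·105.52)²) = √(320.419165 + 10.908329) = 18.2024 km
Threshold 8 km: F (6.1796 km) is within range.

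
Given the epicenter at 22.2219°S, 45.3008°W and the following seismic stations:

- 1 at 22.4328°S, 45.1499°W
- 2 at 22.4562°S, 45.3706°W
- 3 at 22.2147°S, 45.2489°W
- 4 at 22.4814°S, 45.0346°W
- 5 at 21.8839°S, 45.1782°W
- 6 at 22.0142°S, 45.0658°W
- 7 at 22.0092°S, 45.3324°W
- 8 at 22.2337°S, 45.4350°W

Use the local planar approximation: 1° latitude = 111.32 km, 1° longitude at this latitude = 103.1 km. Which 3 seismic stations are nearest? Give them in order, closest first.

3, 8, 7

Distances from 22.2219°S, 45.3008°W:
1: 28.1644 km
2: 27.0568 km
3: 5.4106 km
4: 39.8463 km
5: 39.6926 km
6: 33.4904 km
7: 23.9009 km
8: 13.8982 km
Sorted: 3 (5.4106 km) < 8 (13.8982 km) < 7 (23.9009 km) < 2 (27.0568 km) < 1 (28.1644 km) < …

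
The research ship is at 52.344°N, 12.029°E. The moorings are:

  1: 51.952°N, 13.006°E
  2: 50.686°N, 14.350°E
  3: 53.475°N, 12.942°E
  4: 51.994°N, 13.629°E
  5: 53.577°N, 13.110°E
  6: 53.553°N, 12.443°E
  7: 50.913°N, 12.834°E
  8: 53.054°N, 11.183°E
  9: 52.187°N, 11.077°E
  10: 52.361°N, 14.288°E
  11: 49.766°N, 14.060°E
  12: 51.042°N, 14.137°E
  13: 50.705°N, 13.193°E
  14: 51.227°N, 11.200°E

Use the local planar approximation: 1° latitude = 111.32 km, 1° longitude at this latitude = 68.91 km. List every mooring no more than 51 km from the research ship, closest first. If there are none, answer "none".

none

Distances from 52.344°N, 12.029°E:
1: √((-0.392·111.32)² + (0.977·68.91)²) = √(1904.22617 + 4532.66505) = 80.230 km
2: √((-1.658·111.32)² + (2.321·68.91)²) = √(34065.55334 + 25580.83879) = 244.226 km
3: √((1.131·111.32)² + (0.913·68.91)²) = √(15851.54526 + 3958.27583) = 140.747 km
4: √((-0.350·111.32)² + (1.600·68.91)²) = √(1518.03744 + 12156.38554) = 116.938 km
5: √((1.233·111.32)² + (1.081·68.91)²) = √(18839.63778 + 5549.01486) = 156.169 km
6: √((1.209·111.32)² + (0.414·68.91)²) = √(18113.35910 + 813.88901) = 137.576 km
7: √((-1.431·111.32)² + (0.805·68.91)²) = √(25376.14591 + 3077.20380) = 168.681 km
8: √((0.710·111.32)² + (-0.846·68.91)²) = √(6246.87898 + 3398.64048) = 98.212 km
9: √((-0.157·111.32)² + (-0.952·68.91)²) = √(305.45392 + 4303.66439) = 67.890 km
10: √((0.017·111.32)² + (2.259·68.91)²) = √(3.58133 + 24232.42971) = 155.679 km
11: √((-2.578·111.32)² + (2.031·68.91)²) = √(82359.21933 + 19587.74072) = 319.291 km
12: √((-1.302·111.32)² + (2.108·68.91)²) = √(21007.20937 + 21101.12999) = 205.203 km
13: √((-1.639·111.32)² + (1.164·68.91)²) = √(33289.27236 + 6433.84302) = 199.307 km
14: √((-1.117·111.32)² + (-0.829·68.91)²) = √(15461.53976 + 3263.42443) = 136.839 km
Threshold 51 km: none within range.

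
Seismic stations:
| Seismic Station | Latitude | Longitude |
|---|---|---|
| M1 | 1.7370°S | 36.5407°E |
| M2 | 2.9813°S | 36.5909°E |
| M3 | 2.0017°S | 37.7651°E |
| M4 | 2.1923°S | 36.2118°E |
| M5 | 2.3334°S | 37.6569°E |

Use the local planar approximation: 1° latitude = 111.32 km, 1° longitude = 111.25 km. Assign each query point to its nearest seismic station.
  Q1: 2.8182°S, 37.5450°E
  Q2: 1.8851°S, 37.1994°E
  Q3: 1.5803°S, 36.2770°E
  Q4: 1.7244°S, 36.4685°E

Q1→M5; Q2→M3; Q3→M1; Q4→M1

Q1 at 2.8182°S, 37.5450°E:
  M1: 164.2241 km
  M2: 107.6853 km
  M3: 94.1332 km
  M4: 163.8689 km
  M5: 55.3851 km
  → nearest: M5 (55.3851 km)
Q2 at 1.8851°S, 37.1994°E:
  M1: 75.1120 km
  M2: 139.5485 km
  M3: 64.2587 km
  M4: 115.0695 km
  M5: 71.2810 km
  → nearest: M3 (64.2587 km)
Q3 at 1.5803°S, 36.2770°E:
  M1: 34.1310 km
  M2: 159.8212 km
  M3: 172.0690 km
  M4: 68.5129 km
  M5: 174.9138 km
  → nearest: M1 (34.1310 km)
Q4 at 1.7244°S, 36.4685°E:
  M1: 8.1538 km
  M2: 140.5792 km
  M3: 147.5128 km
  M4: 59.4018 km
  M5: 148.5778 km
  → nearest: M1 (8.1538 km)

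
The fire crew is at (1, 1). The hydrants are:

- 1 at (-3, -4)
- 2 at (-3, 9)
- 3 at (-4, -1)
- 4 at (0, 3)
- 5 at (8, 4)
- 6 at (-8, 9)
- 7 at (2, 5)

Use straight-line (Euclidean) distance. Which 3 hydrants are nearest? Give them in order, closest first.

4, 7, 3

Distances from (1, 1):
1: √((-4)² + (-5)²) = √(16.000 + 25.000) = 6.4
2: √((-4)² + (8)²) = √(16.000 + 64.000) = 8.9
3: √((-5)² + (-2)²) = √(25.000 + 4.000) = 5.4
4: √((-1)² + (2)²) = √(1.000 + 4.000) = 2.2
5: √((7)² + (3)²) = √(49.000 + 9.000) = 7.6
6: √((-9)² + (8)²) = √(81.000 + 64.000) = 12.0
7: √((1)² + (4)²) = √(1.000 + 16.000) = 4.1
Sorted: 4 (2.2) < 7 (4.1) < 3 (5.4) < 1 (6.4) < 5 (7.6) < …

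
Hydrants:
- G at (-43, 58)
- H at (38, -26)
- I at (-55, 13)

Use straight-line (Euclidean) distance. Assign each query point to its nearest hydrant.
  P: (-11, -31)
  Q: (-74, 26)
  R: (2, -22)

P→H; Q→I; R→H

P at (-11, -31):
  G: 94.6
  H: 49.3
  I: 62.2
  → nearest: H (49.3)
Q at (-74, 26):
  G: 44.6
  H: 123.5
  I: 23.0
  → nearest: I (23.0)
R at (2, -22):
  G: 91.8
  H: 36.2
  I: 66.9
  → nearest: H (36.2)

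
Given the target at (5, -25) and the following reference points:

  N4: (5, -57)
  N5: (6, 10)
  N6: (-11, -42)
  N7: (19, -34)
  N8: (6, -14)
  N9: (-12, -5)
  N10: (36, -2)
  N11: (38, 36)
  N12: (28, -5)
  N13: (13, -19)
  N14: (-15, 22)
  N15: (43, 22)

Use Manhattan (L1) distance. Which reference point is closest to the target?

N8

Distances from (5, -25):
N4: 32
N5: 36
N6: 33
N7: 23
N8: 12
N9: 37
N10: 54
N11: 94
N12: 43
N13: 14
N14: 67
N15: 85
Minimum: N8 at 12.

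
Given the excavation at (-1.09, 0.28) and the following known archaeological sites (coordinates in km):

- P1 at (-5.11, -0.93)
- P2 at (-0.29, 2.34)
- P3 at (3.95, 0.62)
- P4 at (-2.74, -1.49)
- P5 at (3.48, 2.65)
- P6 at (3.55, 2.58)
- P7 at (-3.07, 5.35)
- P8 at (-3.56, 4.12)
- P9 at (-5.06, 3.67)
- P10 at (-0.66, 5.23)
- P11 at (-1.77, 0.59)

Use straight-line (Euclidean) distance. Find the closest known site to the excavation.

Distances from (-1.09, 0.28):
P1: 4.20 km
P2: 2.21 km
P3: 5.05 km
P4: 2.42 km
P5: 5.15 km
P6: 5.18 km
P7: 5.44 km
P8: 4.57 km
P9: 5.22 km
P10: 4.97 km
P11: 0.75 km
Minimum: P11 at 0.75 km.

P11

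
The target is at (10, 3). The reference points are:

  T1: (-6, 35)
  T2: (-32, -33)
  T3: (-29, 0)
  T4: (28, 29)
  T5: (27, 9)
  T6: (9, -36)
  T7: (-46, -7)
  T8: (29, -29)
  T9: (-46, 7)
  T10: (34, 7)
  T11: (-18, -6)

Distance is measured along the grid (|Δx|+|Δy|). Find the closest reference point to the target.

T5

Distances from (10, 3):
T1: |-16| + |32| = 16 + 32 = 48
T2: |-42| + |-36| = 42 + 36 = 78
T3: |-39| + |-3| = 39 + 3 = 42
T4: |18| + |26| = 18 + 26 = 44
T5: |17| + |6| = 17 + 6 = 23
T6: |-1| + |-39| = 1 + 39 = 40
T7: |-56| + |-10| = 56 + 10 = 66
T8: |19| + |-32| = 19 + 32 = 51
T9: |-56| + |4| = 56 + 4 = 60
T10: |24| + |4| = 24 + 4 = 28
T11: |-28| + |-9| = 28 + 9 = 37
Minimum: T5 at 23.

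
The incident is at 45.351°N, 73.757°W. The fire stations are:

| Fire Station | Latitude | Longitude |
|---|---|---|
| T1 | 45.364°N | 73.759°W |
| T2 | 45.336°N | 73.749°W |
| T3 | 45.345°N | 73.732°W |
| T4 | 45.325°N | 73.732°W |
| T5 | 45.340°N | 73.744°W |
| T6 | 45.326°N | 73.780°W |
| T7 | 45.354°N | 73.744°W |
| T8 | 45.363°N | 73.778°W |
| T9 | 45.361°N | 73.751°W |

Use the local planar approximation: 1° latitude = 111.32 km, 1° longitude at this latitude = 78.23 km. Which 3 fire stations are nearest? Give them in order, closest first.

T7, T9, T1

Distances from 45.351°N, 73.757°W:
T1: √((0.013·111.32)² + (-0.002·78.23)²) = √(2.09427 + 0.02448) = 1.456 km
T2: √((-0.015·111.32)² + (0.008·78.23)²) = √(2.78823 + 0.39168) = 1.783 km
T3: √((-0.006·111.32)² + (0.025·78.23)²) = √(0.44612 + 3.82496) = 2.067 km
T4: √((-0.026·111.32)² + (0.025·78.23)²) = √(8.37709 + 3.82496) = 3.493 km
T5: √((-0.011·111.32)² + (0.013·78.23)²) = √(1.49945 + 1.03427) = 1.592 km
T6: √((-0.025·111.32)² + (-0.023·78.23)²) = √(7.74509 + 3.23744) = 3.314 km
T7: √((0.003·111.32)² + (0.013·78.23)²) = √(0.11153 + 1.03427) = 1.070 km
T8: √((0.012·111.32)² + (-0.021·78.23)²) = √(1.78447 + 2.69889) = 2.117 km
T9: √((0.010·111.32)² + (0.006·78.23)²) = √(1.23921 + 0.22032) = 1.208 km
Sorted: T7 (1.070 km) < T9 (1.208 km) < T1 (1.456 km) < T5 (1.592 km) < T2 (1.783 km) < …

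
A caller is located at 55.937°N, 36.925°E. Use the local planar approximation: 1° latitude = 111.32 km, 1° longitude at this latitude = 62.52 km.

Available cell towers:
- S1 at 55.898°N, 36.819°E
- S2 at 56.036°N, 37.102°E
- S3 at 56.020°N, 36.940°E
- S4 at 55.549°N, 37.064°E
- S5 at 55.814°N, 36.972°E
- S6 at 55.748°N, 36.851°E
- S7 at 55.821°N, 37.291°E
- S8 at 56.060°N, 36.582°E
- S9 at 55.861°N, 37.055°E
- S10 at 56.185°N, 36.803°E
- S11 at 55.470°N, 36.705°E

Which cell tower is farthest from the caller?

S11

Distances from 55.937°N, 36.925°E:
S1: √((-0.039·111.32)² + (-0.106·62.52)²) = √(18.84845 + 43.91872) = 7.923 km
S2: √((0.099·111.32)² + (0.177·62.52)²) = √(121.45539 + 122.45724) = 15.618 km
S3: √((0.083·111.32)² + (0.015·62.52)²) = √(85.36947 + 0.87947) = 9.287 km
S4: √((-0.388·111.32)² + (0.139·62.52)²) = √(1865.56269 + 75.52097) = 44.058 km
S5: √((-0.123·111.32)² + (0.047·62.52)²) = √(187.48072 + 8.63443) = 14.004 km
S6: √((-0.189·111.32)² + (-0.074·62.52)²) = √(442.65972 + 21.40432) = 21.542 km
S7: √((-0.116·111.32)² + (0.366·62.52)²) = √(166.74867 + 523.60057) = 26.274 km
S8: √((0.123·111.32)² + (-0.343·62.52)²) = √(187.48072 + 459.86058) = 25.443 km
S9: √((-0.076·111.32)² + (0.130·62.52)²) = √(71.57701 + 66.05788) = 11.732 km
S10: √((0.248·111.32)² + (-0.122·62.52)²) = √(762.16633 + 58.17784) = 28.642 km
S11: √((-0.467·111.32)² + (-0.220·62.52)²) = √(2702.58994 + 189.18352) = 53.775 km
Maximum: S11 at 53.775 km.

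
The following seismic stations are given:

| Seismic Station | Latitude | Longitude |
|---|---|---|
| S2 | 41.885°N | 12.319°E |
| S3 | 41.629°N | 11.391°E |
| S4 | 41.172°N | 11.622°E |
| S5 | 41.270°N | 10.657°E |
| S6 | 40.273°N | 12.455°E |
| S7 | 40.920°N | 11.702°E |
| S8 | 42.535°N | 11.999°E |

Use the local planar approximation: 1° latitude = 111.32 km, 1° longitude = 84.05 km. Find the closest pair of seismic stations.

Pairwise distances:
S2–S3: 83.041 km
S2–S4: 98.650 km
S2–S5: 155.565 km
S2–S6: 179.812 km
S2–S7: 119.286 km
S2–S8: 77.195 km
S3–S4: 54.452 km
S3–S5: 73.506 km
S3–S6: 175.452 km
S3–S7: 83.142 km
S3–S8: 113.064 km
S4–S5: 81.839 km
S4–S6: 122.136 km
S4–S7: 28.847 km
S4–S8: 155.003 km
S5–S6: 187.499 km
S5–S7: 96.086 km
S5–S8: 180.424 km
S6–S7: 95.880 km
S6–S8: 254.706 km
S7–S8: 181.507 km
Closest pair: S4–S7 at 28.847 km.

S4 and S7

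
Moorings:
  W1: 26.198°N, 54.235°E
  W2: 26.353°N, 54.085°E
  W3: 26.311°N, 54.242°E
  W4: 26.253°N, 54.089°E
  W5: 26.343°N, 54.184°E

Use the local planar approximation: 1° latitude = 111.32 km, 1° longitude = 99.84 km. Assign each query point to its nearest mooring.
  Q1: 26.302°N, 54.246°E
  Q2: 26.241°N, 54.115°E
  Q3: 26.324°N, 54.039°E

Q1 at 26.302°N, 54.246°E:
  W1: √((-0.104·111.32)² + (-0.011·99.84)²) = √(134.03341 + 1.20613) = 11.629 km
  W2: √((0.051·111.32)² + (-0.161·99.84)²) = √(32.23196 + 258.38119) = 17.047 km
  W3: √((0.009·111.32)² + (-0.004·99.84)²) = √(1.00376 + 0.15949) = 1.079 km
  W4: √((-0.049·111.32)² + (-0.157·99.84)²) = √(29.75353 + 245.70186) = 16.597 km
  W5: √((0.041·111.32)² + (-0.062·99.84)²) = √(20.83119 + 38.31709) = 7.691 km
  → nearest: W3 (1.079 km)
Q2 at 26.241°N, 54.115°E:
  W1: √((-0.043·111.32)² + (0.120·99.84)²) = √(22.91307 + 143.53957) = 12.902 km
  W2: √((0.112·111.32)² + (-0.030·99.84)²) = √(155.44703 + 8.97122) = 12.823 km
  W3: √((0.070·111.32)² + (0.127·99.84)²) = √(60.72150 + 160.77428) = 14.883 km
  W4: √((0.012·111.32)² + (-0.026·99.84)²) = √(1.78447 + 6.73839) = 2.919 km
  W5: √((0.102·111.32)² + (0.069·99.84)²) = √(128.92785 + 47.45777) = 13.281 km
  → nearest: W4 (2.919 km)
Q3 at 26.324°N, 54.039°E:
  W1: √((-0.126·111.32)² + (0.196·99.84)²) = √(196.73765 + 382.93167) = 24.076 km
  W2: √((0.029·111.32)² + (0.046·99.84)²) = √(10.42179 + 21.09234) = 5.614 km
  W3: √((-0.013·111.32)² + (0.203·99.84)²) = √(2.09427 + 410.77237) = 20.319 km
  W4: √((-0.071·111.32)² + (0.050·99.84)²) = √(62.46879 + 24.92006) = 9.348 km
  W5: √((0.019·111.32)² + (0.145·99.84)²) = √(4.47356 + 209.57774) = 14.630 km
  → nearest: W2 (5.614 km)

Q1→W3; Q2→W4; Q3→W2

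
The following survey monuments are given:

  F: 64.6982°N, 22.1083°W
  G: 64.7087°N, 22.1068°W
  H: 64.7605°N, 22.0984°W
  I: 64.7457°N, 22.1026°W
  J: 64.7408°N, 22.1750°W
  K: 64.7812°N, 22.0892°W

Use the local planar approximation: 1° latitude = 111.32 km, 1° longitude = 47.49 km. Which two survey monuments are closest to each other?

F and G

Pairwise distances:
F–G: 1.1710 km
F–H: 6.9512 km
F–I: 5.2946 km
F–J: 5.7028 km
F–K: 9.2840 km
G–H: 5.7802 km
G–I: 4.1237 km
G–J: 4.8228 km
G–K: 8.1139 km
H–I: 1.6596 km
H–J: 4.2476 km
H–K: 2.3454 km
I–J: 3.4813 km
I–K: 4.0028 km
J–K: 6.0687 km
Closest pair: F–G at 1.1710 km.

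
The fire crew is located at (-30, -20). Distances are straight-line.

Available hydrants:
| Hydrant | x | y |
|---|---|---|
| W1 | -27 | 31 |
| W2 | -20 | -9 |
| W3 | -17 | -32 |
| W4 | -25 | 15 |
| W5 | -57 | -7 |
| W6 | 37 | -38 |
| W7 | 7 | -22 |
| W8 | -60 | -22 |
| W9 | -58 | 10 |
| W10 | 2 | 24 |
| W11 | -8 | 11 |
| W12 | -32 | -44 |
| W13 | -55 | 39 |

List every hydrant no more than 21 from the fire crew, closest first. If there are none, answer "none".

W2, W3

Distances from (-30, -20):
W1: √((3)² + (51)²) = √(9.000 + 2601.000) = 51.1
W2: √((10)² + (11)²) = √(100.000 + 121.000) = 14.9
W3: √((13)² + (-12)²) = √(169.000 + 144.000) = 17.7
W4: √((5)² + (35)²) = √(25.000 + 1225.000) = 35.4
W5: √((-27)² + (13)²) = √(729.000 + 169.000) = 30.0
W6: √((67)² + (-18)²) = √(4489.000 + 324.000) = 69.4
W7: √((37)² + (-2)²) = √(1369.000 + 4.000) = 37.1
W8: √((-30)² + (-2)²) = √(900.000 + 4.000) = 30.1
W9: √((-28)² + (30)²) = √(784.000 + 900.000) = 41.0
W10: √((32)² + (44)²) = √(1024.000 + 1936.000) = 54.4
W11: √((22)² + (31)²) = √(484.000 + 961.000) = 38.0
W12: √((-2)² + (-24)²) = √(4.000 + 576.000) = 24.1
W13: √((-25)² + (59)²) = √(625.000 + 3481.000) = 64.1
Threshold 21: W2 (14.9), W3 (17.7) are within range.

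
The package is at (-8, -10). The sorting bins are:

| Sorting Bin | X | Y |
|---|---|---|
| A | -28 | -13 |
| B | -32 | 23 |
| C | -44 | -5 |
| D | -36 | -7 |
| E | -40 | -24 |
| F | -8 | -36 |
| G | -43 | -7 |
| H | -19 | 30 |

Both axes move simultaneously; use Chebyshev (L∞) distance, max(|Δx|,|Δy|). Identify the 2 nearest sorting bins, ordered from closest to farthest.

A, F

Distances from (-8, -10):
A: max(|-20|, |-3|) = 20
B: max(|-24|, |33|) = 33
C: max(|-36|, |5|) = 36
D: max(|-28|, |3|) = 28
E: max(|-32|, |-14|) = 32
F: max(|0|, |-26|) = 26
G: max(|-35|, |3|) = 35
H: max(|-11|, |40|) = 40
Sorted: A (20) < F (26) < D (28) < E (32) < …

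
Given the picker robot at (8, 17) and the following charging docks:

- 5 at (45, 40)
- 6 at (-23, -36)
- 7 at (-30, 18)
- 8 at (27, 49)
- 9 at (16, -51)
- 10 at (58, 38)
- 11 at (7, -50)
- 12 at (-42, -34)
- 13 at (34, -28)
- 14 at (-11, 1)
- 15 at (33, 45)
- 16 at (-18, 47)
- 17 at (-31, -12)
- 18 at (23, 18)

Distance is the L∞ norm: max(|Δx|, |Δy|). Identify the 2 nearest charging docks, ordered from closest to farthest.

Distances from (8, 17):
5: max(|37|, |23|) = 37
6: max(|-31|, |-53|) = 53
7: max(|-38|, |1|) = 38
8: max(|19|, |32|) = 32
9: max(|8|, |-68|) = 68
10: max(|50|, |21|) = 50
11: max(|-1|, |-67|) = 67
12: max(|-50|, |-51|) = 51
13: max(|26|, |-45|) = 45
14: max(|-19|, |-16|) = 19
15: max(|25|, |28|) = 28
16: max(|-26|, |30|) = 30
17: max(|-39|, |-29|) = 39
18: max(|15|, |1|) = 15
Sorted: 18 (15) < 14 (19) < 15 (28) < 16 (30) < …

18, 14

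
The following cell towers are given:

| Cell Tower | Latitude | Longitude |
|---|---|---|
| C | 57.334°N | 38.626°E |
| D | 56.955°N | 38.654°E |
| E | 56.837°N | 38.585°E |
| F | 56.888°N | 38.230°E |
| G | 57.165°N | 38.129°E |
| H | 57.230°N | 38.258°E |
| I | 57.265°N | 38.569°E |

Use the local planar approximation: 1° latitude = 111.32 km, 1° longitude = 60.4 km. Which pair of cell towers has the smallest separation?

Pairwise distances:
C–D: 42.224 km
C–E: 55.381 km
C–F: 55.110 km
C–G: 35.427 km
C–H: 25.062 km
C–I: 8.417 km
D–E: 13.781 km
D–F: 26.674 km
D–G: 39.396 km
D–H: 38.849 km
D–I: 34.889 km
E–F: 22.181 km
E–G: 45.736 km
E–H: 48.001 km
E–I: 47.655 km
F–G: 31.433 km
F–H: 38.109 km
F–I: 46.696 km
G–H: 10.633 km
G–I: 28.813 km
H–I: 19.184 km
Closest pair: C–I at 8.417 km.

C and I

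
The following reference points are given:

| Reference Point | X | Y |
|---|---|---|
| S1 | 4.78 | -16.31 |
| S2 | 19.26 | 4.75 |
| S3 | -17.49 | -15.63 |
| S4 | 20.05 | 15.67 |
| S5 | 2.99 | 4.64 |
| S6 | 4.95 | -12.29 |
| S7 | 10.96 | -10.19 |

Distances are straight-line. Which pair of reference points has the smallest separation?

Pairwise distances:
S1–S2: √((14.48)² + (21.06)²) = √(209.6704 + 443.5236) = 25.56
S1–S3: √((-22.27)² + (0.68)²) = √(495.9529 + 0.4624) = 22.28
S1–S4: √((15.27)² + (31.98)²) = √(233.1729 + 1022.7204) = 35.44
S1–S5: √((-1.79)² + (20.95)²) = √(3.2041 + 438.9025) = 21.03
S1–S6: √((0.17)² + (4.02)²) = √(0.0289 + 16.1604) = 4.02
S1–S7: √((6.18)² + (6.12)²) = √(38.1924 + 37.4544) = 8.70
S2–S3: √((-36.75)² + (-20.38)²) = √(1350.5625 + 415.3444) = 42.02
S2–S4: √((0.79)² + (10.92)²) = √(0.6241 + 119.2464) = 10.95
S2–S5: √((-16.27)² + (-0.11)²) = √(264.7129 + 0.0121) = 16.27
S2–S6: √((-14.31)² + (-17.04)²) = √(204.7761 + 290.3616) = 22.25
S2–S7: √((-8.30)² + (-14.94)²) = √(68.8900 + 223.2036) = 17.09
S3–S4: √((37.54)² + (31.30)²) = √(1409.2516 + 979.6900) = 48.88
S3–S5: √((20.48)² + (20.27)²) = √(419.4304 + 410.8729) = 28.81
S3–S6: √((22.44)² + (3.34)²) = √(503.5536 + 11.1556) = 22.69
S3–S7: √((28.45)² + (5.44)²) = √(809.4025 + 29.5936) = 28.97
S4–S5: √((-17.06)² + (-11.03)²) = √(291.0436 + 121.6609) = 20.32
S4–S6: √((-15.10)² + (-27.96)²) = √(228.0100 + 781.7616) = 31.78
S4–S7: √((-9.09)² + (-25.86)²) = √(82.6281 + 668.7396) = 27.41
S5–S6: √((1.96)² + (-16.93)²) = √(3.8416 + 286.6249) = 17.04
S5–S7: √((7.97)² + (-14.83)²) = √(63.5209 + 219.9289) = 16.84
S6–S7: √((6.01)² + (2.10)²) = √(36.1201 + 4.4100) = 6.37
Closest pair: S1–S6 at 4.02.

S1 and S6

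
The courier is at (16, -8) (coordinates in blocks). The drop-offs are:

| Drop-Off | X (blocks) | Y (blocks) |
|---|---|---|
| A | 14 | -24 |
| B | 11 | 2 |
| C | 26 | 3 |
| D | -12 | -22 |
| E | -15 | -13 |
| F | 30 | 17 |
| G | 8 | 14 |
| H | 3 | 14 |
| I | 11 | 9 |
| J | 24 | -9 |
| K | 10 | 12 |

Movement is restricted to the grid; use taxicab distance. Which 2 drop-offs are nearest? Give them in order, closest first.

Distances from (16, -8):
A: 18 blocks
B: 15 blocks
C: 21 blocks
D: 42 blocks
E: 36 blocks
F: 39 blocks
G: 30 blocks
H: 35 blocks
I: 22 blocks
J: 9 blocks
K: 26 blocks
Sorted: J (9 blocks) < B (15 blocks) < A (18 blocks) < C (21 blocks) < …

J, B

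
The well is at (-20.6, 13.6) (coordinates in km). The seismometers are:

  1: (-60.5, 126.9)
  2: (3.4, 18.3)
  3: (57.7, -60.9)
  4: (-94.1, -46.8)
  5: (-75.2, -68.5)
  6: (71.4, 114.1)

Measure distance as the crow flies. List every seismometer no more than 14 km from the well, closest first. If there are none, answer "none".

none

Distances from (-20.6, 13.6):
1: √((-39.9)² + (113.3)²) = √(1592.010 + 12836.890) = 120.1 km
2: √((24.0)² + (4.7)²) = √(576.000 + 22.090) = 24.5 km
3: √((78.3)² + (-74.5)²) = √(6130.890 + 5550.250) = 108.1 km
4: √((-73.5)² + (-60.4)²) = √(5402.250 + 3648.160) = 95.1 km
5: √((-54.6)² + (-82.1)²) = √(2981.160 + 6740.410) = 98.6 km
6: √((92.0)² + (100.5)²) = √(8464.000 + 10100.250) = 136.3 km
Threshold 14 km: none within range.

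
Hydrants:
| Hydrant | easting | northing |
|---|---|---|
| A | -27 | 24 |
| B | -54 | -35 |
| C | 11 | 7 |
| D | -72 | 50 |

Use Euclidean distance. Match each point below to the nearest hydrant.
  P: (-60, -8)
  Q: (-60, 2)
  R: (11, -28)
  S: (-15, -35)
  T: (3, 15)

P at (-60, -8):
  A: √((33)² + (32)²) = √(1089.000 + 1024.000) = 46.0
  B: √((6)² + (-27)²) = √(36.000 + 729.000) = 27.7
  C: √((71)² + (15)²) = √(5041.000 + 225.000) = 72.6
  D: √((-12)² + (58)²) = √(144.000 + 3364.000) = 59.2
  → nearest: B (27.7)
Q at (-60, 2):
  A: √((33)² + (22)²) = √(1089.000 + 484.000) = 39.7
  B: √((6)² + (-37)²) = √(36.000 + 1369.000) = 37.5
  C: √((71)² + (5)²) = √(5041.000 + 25.000) = 71.2
  D: √((-12)² + (48)²) = √(144.000 + 2304.000) = 49.5
  → nearest: B (37.5)
R at (11, -28):
  A: √((-38)² + (52)²) = √(1444.000 + 2704.000) = 64.4
  B: √((-65)² + (-7)²) = √(4225.000 + 49.000) = 65.4
  C: √((0)² + (35)²) = √(0.000 + 1225.000) = 35.0
  D: √((-83)² + (78)²) = √(6889.000 + 6084.000) = 113.9
  → nearest: C (35.0)
S at (-15, -35):
  A: √((-12)² + (59)²) = √(144.000 + 3481.000) = 60.2
  B: √((-39)² + (0)²) = √(1521.000 + 0.000) = 39.0
  C: √((26)² + (42)²) = √(676.000 + 1764.000) = 49.4
  D: √((-57)² + (85)²) = √(3249.000 + 7225.000) = 102.3
  → nearest: B (39.0)
T at (3, 15):
  A: √((-30)² + (9)²) = √(900.000 + 81.000) = 31.3
  B: √((-57)² + (-50)²) = √(3249.000 + 2500.000) = 75.8
  C: √((8)² + (-8)²) = √(64.000 + 64.000) = 11.3
  D: √((-75)² + (35)²) = √(5625.000 + 1225.000) = 82.8
  → nearest: C (11.3)

P→B; Q→B; R→C; S→B; T→C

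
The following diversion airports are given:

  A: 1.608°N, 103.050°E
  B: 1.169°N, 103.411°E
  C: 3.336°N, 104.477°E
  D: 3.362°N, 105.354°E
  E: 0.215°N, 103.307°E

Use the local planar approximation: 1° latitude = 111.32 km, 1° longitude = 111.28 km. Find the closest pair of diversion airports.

A and B

Pairwise distances:
A–B: 63.262 km
A–C: 249.438 km
A–D: 322.273 km
A–E: 157.684 km
B–C: 268.819 km
B–D: 326.108 km
B–E: 106.828 km
C–D: 97.635 km
C–E: 371.024 km
D–E: 417.870 km
Closest pair: A–B at 63.262 km.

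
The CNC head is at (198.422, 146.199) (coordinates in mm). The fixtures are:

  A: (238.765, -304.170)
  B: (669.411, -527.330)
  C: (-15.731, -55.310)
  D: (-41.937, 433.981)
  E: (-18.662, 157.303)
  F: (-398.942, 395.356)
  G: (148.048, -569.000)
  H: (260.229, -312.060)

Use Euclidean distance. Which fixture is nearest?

Distances from (198.422, 146.199):
A: √((40.343)² + (-450.369)²) = √(1627.55765 + 202832.23616) = 452.172 mm
B: √((470.989)² + (-673.529)²) = √(221830.63812 + 453641.31384) = 821.871 mm
C: √((-214.153)² + (-201.509)²) = √(45861.50741 + 40605.87708) = 294.053 mm
D: √((-240.359)² + (287.782)²) = √(57772.44888 + 82818.47952) = 374.955 mm
E: √((-217.084)² + (11.104)²) = √(47125.46306 + 123.29882) = 217.368 mm
F: √((-597.364)² + (249.157)²) = √(356843.74850 + 62079.21065) = 647.243 mm
G: √((-50.374)² + (-715.199)²) = √(2537.53988 + 511509.60960) = 716.971 mm
H: √((61.807)² + (-458.259)²) = √(3820.10525 + 210001.31108) = 462.408 mm
Minimum: E at 217.368 mm.

E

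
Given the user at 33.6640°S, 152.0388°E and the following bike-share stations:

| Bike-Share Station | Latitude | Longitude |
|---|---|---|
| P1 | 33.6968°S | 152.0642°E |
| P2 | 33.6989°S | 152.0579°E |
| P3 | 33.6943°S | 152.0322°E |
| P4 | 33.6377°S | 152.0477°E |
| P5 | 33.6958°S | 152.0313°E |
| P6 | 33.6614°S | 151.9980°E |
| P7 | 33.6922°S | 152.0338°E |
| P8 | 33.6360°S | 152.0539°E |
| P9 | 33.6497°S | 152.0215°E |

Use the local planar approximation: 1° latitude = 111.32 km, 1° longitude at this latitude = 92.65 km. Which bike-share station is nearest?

P9

Distances from 33.6640°S, 152.0388°E:
P1: √((-0.0328·111.32)² + (0.0254·92.65)²) = √(13.331962 + 5.538068) = 4.3440 km
P2: √((-0.0349·111.32)² + (0.0191·92.65)²) = √(15.093753 + 3.131537) = 4.2691 km
P3: √((-0.0303·111.32)² + (-0.0066·92.65)²) = √(11.377102 + 0.373920) = 3.4280 km
P4: √((0.0263·111.32)² + (0.0089·92.65)²) = √(8.571521 + 0.679940) = 3.0416 km
P5: √((-0.0318·111.32)² + (-0.0075·92.65)²) = √(12.531430 + 0.482851) = 3.6075 km
P6: √((0.0026·111.32)² + (-0.0408·92.65)²) = √(0.083771 + 14.289307) = 3.7912 km
P7: √((-0.0282·111.32)² + (-0.0050·92.65)²) = √(9.854727 + 0.214601) = 3.1732 km
P8: √((0.0280·111.32)² + (0.0151·92.65)²) = √(9.715440 + 1.957243) = 3.4165 km
P9: √((0.0143·111.32)² + (-0.0173·92.65)²) = √(2.534069 + 2.569112) = 2.2590 km
Minimum: P9 at 2.2590 km.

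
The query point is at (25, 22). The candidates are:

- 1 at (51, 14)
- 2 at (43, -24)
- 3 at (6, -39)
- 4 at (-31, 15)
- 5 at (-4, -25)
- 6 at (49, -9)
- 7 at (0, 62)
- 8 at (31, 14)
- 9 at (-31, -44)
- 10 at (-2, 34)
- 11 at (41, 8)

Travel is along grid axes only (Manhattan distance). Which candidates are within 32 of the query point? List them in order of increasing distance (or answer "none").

Distances from (25, 22):
1: |26| + |-8| = 26 + 8 = 34
2: |18| + |-46| = 18 + 46 = 64
3: |-19| + |-61| = 19 + 61 = 80
4: |-56| + |-7| = 56 + 7 = 63
5: |-29| + |-47| = 29 + 47 = 76
6: |24| + |-31| = 24 + 31 = 55
7: |-25| + |40| = 25 + 40 = 65
8: |6| + |-8| = 6 + 8 = 14
9: |-56| + |-66| = 56 + 66 = 122
10: |-27| + |12| = 27 + 12 = 39
11: |16| + |-14| = 16 + 14 = 30
Threshold 32: 8 (14), 11 (30) are within range.

8, 11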